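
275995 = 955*289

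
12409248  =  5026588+7382660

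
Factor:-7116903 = - 3^4*41^1* 2143^1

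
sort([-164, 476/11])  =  [ - 164,476/11 ]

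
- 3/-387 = 1/129 = 0.01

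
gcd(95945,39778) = 1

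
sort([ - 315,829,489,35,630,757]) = [ - 315,35,489,630,757,829]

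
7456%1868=1852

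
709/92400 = 709/92400 = 0.01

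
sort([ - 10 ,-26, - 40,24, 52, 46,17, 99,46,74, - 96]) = [ - 96, - 40, - 26,  -  10, 17, 24,46 , 46,52,74,99] 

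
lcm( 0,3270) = 0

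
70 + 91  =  161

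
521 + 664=1185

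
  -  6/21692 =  - 1+10843/10846 = - 0.00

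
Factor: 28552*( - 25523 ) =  - 2^3*43^1*83^1 * 25523^1  =  - 728732696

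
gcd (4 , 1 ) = 1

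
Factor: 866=2^1 * 433^1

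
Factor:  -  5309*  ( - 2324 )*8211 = 101308270476 = 2^2 * 3^1*7^2 * 17^1*23^1*83^1  *  5309^1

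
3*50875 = 152625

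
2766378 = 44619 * 62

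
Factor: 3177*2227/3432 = 2^( -3)*3^1*11^( - 1)*13^( - 1)*17^1*131^1 * 353^1 = 2358393/1144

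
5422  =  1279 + 4143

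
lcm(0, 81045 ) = 0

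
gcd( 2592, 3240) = 648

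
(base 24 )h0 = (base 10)408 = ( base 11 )341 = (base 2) 110011000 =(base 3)120010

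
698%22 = 16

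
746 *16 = 11936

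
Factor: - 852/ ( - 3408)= 2^( - 2) = 1/4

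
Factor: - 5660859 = -3^1*457^1*4129^1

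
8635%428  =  75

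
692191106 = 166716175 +525474931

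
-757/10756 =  - 1 + 9999/10756=- 0.07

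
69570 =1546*45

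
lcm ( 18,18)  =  18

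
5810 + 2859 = 8669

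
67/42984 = 67/42984 = 0.00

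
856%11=9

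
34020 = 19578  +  14442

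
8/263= 8/263= 0.03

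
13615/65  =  209 + 6/13 = 209.46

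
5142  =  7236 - 2094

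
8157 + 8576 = 16733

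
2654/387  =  2654/387 = 6.86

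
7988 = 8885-897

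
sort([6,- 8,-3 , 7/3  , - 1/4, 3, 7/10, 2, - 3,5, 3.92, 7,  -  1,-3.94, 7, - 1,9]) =[- 8, - 3.94, - 3,  -  3, - 1, - 1, -1/4, 7/10, 2,7/3,3,  3.92, 5, 6, 7 , 7, 9]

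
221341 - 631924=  -410583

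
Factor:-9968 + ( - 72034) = - 82002 = - 2^1*3^1*79^1*173^1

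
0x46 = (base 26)2i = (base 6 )154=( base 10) 70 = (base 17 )42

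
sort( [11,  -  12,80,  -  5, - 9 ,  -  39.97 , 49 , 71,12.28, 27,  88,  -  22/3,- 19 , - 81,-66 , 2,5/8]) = [-81 ,-66, - 39.97, - 19, - 12,-9 , - 22/3,- 5, 5/8,  2, 11, 12.28 , 27 , 49, 71,80, 88]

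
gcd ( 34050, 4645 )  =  5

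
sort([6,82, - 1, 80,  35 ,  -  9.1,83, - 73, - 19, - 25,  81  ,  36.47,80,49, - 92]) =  [-92,-73,  -  25, - 19, - 9.1, - 1,6,35,36.47,  49,80, 80,81, 82, 83 ]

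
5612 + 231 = 5843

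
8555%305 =15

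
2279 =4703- 2424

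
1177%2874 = 1177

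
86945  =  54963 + 31982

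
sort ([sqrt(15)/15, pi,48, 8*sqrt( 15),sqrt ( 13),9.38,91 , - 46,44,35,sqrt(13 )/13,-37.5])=[ - 46, - 37.5,sqrt (15) /15,sqrt(13)/13,pi,sqrt( 13),  9.38,  8 * sqrt(15), 35, 44 , 48,91 ]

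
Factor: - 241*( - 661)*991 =241^1 * 661^1*991^1 = 157867291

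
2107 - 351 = 1756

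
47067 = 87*541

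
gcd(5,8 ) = 1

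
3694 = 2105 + 1589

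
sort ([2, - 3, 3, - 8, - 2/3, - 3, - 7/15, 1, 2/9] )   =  [  -  8, - 3, - 3, - 2/3, - 7/15, 2/9,1,2,3] 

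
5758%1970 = 1818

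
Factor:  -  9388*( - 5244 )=49230672  =  2^4*3^1*19^1 *23^1*2347^1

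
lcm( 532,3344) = 23408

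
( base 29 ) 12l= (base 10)920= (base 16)398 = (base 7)2453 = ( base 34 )R2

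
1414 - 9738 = -8324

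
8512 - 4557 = 3955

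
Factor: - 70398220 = - 2^2*5^1*3519911^1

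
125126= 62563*2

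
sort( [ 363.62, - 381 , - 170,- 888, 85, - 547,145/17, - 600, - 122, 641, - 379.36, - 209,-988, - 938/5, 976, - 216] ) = [-988, - 888, - 600, - 547,-381, - 379.36, - 216, - 209,-938/5,-170,-122, 145/17,85 , 363.62, 641 , 976 ]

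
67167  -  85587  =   - 18420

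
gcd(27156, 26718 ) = 438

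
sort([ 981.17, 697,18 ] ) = [ 18, 697,981.17]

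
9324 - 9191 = 133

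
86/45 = 86/45 = 1.91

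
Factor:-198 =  - 2^1*3^2*11^1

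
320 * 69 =22080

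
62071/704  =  88 + 119/704 = 88.17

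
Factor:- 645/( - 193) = 3^1*5^1*43^1*193^( - 1)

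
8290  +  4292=12582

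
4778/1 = 4778 = 4778.00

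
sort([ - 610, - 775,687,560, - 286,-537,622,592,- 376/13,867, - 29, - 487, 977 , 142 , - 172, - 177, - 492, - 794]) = [ - 794, - 775, - 610, - 537, - 492 , - 487, - 286, - 177, - 172, - 29, - 376/13,142,560,592 , 622,687 , 867 , 977 ] 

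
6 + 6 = 12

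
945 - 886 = 59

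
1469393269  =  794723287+674669982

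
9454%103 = 81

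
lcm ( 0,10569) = 0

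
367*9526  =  3496042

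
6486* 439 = 2847354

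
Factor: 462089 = 167^1*2767^1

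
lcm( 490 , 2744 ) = 13720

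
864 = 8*108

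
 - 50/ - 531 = 50/531 = 0.09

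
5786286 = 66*87671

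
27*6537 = 176499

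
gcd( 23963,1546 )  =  773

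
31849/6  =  31849/6=5308.17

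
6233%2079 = 2075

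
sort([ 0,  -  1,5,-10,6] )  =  [ -10,-1 , 0, 5,  6] 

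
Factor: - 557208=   -  2^3*3^2*71^1*109^1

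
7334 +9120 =16454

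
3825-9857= - 6032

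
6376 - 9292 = - 2916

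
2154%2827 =2154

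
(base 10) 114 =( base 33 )3f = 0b1110010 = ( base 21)59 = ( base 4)1302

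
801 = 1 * 801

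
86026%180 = 166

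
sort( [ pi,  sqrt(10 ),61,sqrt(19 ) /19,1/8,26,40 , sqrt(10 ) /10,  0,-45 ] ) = [ - 45,0, 1/8,  sqrt( 19)/19, sqrt( 10) /10,pi,sqrt(10 ), 26,40,  61]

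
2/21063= 2/21063 = 0.00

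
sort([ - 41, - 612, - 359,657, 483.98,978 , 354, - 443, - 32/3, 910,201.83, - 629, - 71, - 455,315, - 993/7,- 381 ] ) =[ - 629, - 612, - 455, - 443, - 381, - 359, - 993/7, - 71, - 41, - 32/3,201.83,  315, 354,483.98,657,910, 978]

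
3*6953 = 20859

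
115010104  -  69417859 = 45592245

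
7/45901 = 7/45901 = 0.00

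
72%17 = 4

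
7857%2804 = 2249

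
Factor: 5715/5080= 9/8 = 2^( - 3 ) * 3^2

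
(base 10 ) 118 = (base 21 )5D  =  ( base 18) 6a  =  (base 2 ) 1110110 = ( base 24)4M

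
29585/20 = 1479+1/4 = 1479.25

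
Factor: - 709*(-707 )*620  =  310783060 =2^2*5^1*7^1 * 31^1*101^1*709^1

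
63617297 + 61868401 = 125485698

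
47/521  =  47/521 =0.09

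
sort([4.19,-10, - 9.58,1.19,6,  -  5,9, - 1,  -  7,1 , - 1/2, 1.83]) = [-10 , - 9.58, - 7,  -  5,-1, - 1/2, 1, 1.19,1.83 , 4.19,6,9 ] 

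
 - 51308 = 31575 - 82883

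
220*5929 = 1304380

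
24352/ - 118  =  -12176/59 = - 206.37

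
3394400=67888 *50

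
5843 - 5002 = 841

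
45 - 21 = 24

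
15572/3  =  15572/3 = 5190.67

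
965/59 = 16+21/59 = 16.36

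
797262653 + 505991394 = 1303254047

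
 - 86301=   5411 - 91712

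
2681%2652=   29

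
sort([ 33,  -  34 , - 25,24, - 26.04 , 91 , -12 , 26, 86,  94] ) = [  -  34 ,-26.04,-25  , - 12, 24, 26, 33,86,91,94] 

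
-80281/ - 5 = 16056  +  1/5= 16056.20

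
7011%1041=765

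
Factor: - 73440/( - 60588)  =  2^3*3^(-1)*5^1*11^ ( - 1 )=40/33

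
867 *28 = 24276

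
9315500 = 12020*775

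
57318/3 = 19106   =  19106.00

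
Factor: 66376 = 2^3 * 8297^1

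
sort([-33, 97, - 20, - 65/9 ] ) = [ - 33, - 20, - 65/9, 97]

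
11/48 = 11/48 = 0.23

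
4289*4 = 17156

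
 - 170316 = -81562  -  88754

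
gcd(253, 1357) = 23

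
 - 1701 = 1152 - 2853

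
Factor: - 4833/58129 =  - 3^3*179^1*58129^( - 1)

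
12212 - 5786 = 6426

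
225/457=225/457= 0.49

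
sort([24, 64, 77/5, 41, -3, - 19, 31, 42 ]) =[ - 19,- 3 , 77/5,24, 31 , 41, 42,  64] 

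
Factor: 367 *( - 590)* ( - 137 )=29664610 =2^1 * 5^1 * 59^1 *137^1*367^1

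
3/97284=1/32428 = 0.00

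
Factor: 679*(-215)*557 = -81313645 = - 5^1*7^1*43^1*97^1*557^1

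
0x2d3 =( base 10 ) 723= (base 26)11l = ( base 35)kn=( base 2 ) 1011010011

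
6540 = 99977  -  93437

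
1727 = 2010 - 283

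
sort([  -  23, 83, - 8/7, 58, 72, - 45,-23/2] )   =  [ - 45,-23,-23/2, - 8/7, 58, 72, 83 ] 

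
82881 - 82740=141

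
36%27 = 9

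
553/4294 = 553/4294= 0.13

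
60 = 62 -2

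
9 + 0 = 9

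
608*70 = 42560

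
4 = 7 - 3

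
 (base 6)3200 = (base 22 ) 1AG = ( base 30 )o0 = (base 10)720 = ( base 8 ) 1320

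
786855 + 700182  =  1487037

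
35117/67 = 35117/67 = 524.13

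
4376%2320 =2056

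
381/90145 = 381/90145 = 0.00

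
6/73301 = 6/73301 = 0.00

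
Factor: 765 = 3^2*5^1 * 17^1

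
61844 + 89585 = 151429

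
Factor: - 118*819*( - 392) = 37883664 = 2^4*3^2*7^3*13^1*59^1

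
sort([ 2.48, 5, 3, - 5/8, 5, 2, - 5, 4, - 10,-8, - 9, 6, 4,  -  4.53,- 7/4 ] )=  [ - 10, - 9, - 8, - 5,-4.53, - 7/4, - 5/8,2, 2.48,3, 4,4, 5, 5, 6] 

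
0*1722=0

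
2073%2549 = 2073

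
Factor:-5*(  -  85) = 5^2*17^1 = 425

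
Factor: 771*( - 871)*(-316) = 212206956 = 2^2 * 3^1*13^1*67^1*79^1*257^1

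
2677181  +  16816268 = 19493449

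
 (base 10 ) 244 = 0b11110100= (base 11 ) 202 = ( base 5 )1434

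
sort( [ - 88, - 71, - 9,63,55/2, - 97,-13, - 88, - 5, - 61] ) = [ - 97 ,-88, - 88, - 71, - 61, - 13,- 9,-5,55/2,63] 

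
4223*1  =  4223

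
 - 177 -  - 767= 590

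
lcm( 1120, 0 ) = 0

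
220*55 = 12100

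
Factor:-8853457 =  - 8853457^1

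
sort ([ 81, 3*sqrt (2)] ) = [3*sqrt( 2),81 ]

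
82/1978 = 41/989 = 0.04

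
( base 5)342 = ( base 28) 3d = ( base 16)61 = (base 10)97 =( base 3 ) 10121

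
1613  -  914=699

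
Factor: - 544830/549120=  - 2^( - 7)*127^1 =- 127/128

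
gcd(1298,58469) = 59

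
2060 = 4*515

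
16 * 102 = 1632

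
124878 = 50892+73986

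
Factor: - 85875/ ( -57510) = 2^( - 1)*3^( - 3)*5^2*71^(-1) * 229^1 = 5725/3834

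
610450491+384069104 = 994519595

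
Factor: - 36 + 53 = 17^1 =17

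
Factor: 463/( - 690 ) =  - 2^( -1) * 3^(-1)*5^( - 1 ) * 23^( - 1 ) * 463^1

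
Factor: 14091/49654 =21/74 =2^( -1)*3^1*7^1*37^(  -  1 ) 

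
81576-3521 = 78055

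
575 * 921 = 529575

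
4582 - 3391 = 1191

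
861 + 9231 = 10092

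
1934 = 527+1407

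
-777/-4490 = 777/4490 = 0.17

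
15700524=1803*8708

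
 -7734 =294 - 8028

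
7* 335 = 2345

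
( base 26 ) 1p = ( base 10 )51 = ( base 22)27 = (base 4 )303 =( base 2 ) 110011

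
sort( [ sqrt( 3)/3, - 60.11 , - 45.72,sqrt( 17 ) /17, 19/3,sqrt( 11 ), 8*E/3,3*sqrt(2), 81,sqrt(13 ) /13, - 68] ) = [-68,-60.11, - 45.72,sqrt( 17 ) /17,sqrt( 13 )/13 , sqrt(3) /3,sqrt(11 ),3 * sqrt(2),19/3,8*E/3, 81 ]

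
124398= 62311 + 62087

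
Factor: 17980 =2^2 * 5^1*29^1*31^1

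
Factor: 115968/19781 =2^8*3^1*131^( - 1 )= 768/131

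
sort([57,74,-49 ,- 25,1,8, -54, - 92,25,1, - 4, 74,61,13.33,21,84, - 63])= [ - 92, - 63, - 54, - 49,  -  25, - 4,1,1 , 8,13.33,21, 25,57,61,74,74,84 ]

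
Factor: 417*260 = 2^2*3^1 *5^1*13^1*139^1 = 108420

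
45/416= 45/416 = 0.11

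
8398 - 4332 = 4066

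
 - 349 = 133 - 482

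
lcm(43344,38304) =1647072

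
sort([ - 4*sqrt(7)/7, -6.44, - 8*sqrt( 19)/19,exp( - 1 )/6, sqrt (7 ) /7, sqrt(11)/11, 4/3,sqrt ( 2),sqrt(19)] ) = [ - 6.44, - 8*sqrt (19)/19, - 4*sqrt(7) /7,exp( - 1)/6, sqrt( 11) /11,sqrt(7 ) /7, 4/3, sqrt(2 ), sqrt(19 )] 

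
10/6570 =1/657=   0.00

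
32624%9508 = 4100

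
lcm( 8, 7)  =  56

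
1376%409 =149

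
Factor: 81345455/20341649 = 5^1 * 16269091^1*20341649^ (-1)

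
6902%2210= 272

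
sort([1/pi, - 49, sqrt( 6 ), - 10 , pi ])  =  [ - 49, - 10  ,  1/pi, sqrt( 6 ), pi]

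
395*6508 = 2570660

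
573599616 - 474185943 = 99413673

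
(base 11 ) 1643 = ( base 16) 838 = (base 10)2104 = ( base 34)1ru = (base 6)13424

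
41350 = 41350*1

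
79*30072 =2375688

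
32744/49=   32744/49  =  668.24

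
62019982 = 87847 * 706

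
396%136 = 124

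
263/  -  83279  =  -1+83016/83279 = - 0.00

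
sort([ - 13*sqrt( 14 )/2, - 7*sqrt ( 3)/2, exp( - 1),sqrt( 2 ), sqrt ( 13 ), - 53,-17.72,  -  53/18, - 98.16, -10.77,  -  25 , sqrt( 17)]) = [ - 98.16, - 53,- 25,-13*  sqrt( 14)/2,-17.72, - 10.77,  -  7*sqrt( 3)/2, - 53/18,  exp( - 1 ), sqrt ( 2 ) , sqrt( 13),  sqrt( 17 )]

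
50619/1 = 50619 =50619.00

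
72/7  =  10 + 2/7 =10.29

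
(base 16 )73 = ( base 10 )115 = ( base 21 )5a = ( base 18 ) 67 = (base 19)61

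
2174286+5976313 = 8150599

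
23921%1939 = 653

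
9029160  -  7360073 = 1669087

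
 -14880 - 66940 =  - 81820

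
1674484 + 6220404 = 7894888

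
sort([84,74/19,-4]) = [ - 4,74/19  ,  84]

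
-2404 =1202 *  (-2 )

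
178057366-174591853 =3465513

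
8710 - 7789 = 921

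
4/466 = 2/233 = 0.01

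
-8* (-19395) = 155160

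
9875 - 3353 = 6522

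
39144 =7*5592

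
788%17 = 6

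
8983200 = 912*9850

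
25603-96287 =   -  70684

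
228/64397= 228/64397 = 0.00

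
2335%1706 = 629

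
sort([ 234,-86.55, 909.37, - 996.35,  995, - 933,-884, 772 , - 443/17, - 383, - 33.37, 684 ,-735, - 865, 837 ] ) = [  -  996.35, -933,-884,-865, - 735, - 383,-86.55,-33.37,-443/17,234 , 684, 772  ,  837, 909.37,995]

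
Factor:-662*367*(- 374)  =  2^2*11^1*17^1*331^1*367^1 = 90864796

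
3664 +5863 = 9527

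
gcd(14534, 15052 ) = 2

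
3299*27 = 89073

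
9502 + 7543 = 17045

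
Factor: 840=2^3*3^1 * 5^1*7^1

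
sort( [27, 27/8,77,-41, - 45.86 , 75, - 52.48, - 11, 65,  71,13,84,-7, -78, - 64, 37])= [ - 78 , - 64,-52.48,-45.86,-41,-11,-7, 27/8,13,27,37, 65, 71, 75, 77,84 ] 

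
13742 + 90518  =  104260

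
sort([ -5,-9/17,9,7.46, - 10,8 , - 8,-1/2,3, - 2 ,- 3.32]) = [-10, - 8 , - 5, - 3.32,-2 , - 9/17 , - 1/2, 3, 7.46,8,9 ]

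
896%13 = 12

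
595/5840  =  119/1168= 0.10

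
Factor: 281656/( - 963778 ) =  - 1292/4421= - 2^2* 17^1* 19^1*4421^(- 1) 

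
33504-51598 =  - 18094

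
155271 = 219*709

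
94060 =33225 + 60835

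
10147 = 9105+1042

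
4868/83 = 4868/83 = 58.65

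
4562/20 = 228 +1/10 = 228.10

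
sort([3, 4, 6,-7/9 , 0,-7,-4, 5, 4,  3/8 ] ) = [  -  7,-4,-7/9, 0,3/8,3,4,  4,5, 6]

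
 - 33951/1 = - 33951=-33951.00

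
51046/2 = 25523 = 25523.00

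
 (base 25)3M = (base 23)45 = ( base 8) 141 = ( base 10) 97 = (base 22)49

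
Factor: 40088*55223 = 2213779624 = 2^3*7^4 * 23^1*5011^1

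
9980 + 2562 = 12542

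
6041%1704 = 929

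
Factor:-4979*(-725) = 5^2*13^1*29^1  *383^1 = 3609775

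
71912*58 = 4170896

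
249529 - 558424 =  - 308895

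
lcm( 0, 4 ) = 0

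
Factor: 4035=3^1 * 5^1* 269^1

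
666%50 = 16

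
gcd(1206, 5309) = 1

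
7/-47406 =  -1 + 47399/47406 = - 0.00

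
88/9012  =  22/2253 =0.01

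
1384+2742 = 4126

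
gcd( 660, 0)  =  660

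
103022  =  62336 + 40686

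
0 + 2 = 2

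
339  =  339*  1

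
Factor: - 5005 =-5^1*7^1*11^1*13^1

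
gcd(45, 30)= 15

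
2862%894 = 180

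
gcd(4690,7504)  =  938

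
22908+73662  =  96570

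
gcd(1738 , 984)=2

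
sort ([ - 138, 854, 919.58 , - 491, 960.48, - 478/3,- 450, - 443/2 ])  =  [-491, - 450,-443/2 ,  -  478/3, - 138,854,919.58, 960.48]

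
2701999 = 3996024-1294025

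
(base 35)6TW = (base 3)102112000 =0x20cd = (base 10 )8397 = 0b10000011001101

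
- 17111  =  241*( - 71)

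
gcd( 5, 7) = 1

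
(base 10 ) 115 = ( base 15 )7A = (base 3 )11021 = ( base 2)1110011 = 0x73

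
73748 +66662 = 140410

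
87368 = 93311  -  5943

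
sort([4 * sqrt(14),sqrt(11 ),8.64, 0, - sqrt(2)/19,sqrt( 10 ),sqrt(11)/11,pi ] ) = [ - sqrt(2)/19, 0,  sqrt(11)/11,pi,sqrt(  10 ),sqrt ( 11), 8.64,4 * sqrt(14)]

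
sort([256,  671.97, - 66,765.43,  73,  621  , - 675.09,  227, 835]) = [ - 675.09, - 66,73, 227,256,621, 671.97, 765.43,835 ]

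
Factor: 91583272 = 2^3*11^1*487^1*2137^1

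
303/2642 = 303/2642 = 0.11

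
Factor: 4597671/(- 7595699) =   -  3^1*13^1 * 1061^(-1) *7159^(  -  1 ) * 117889^1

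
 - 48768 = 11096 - 59864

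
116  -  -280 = 396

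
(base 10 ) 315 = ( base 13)1b3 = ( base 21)F0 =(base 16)13B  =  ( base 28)b7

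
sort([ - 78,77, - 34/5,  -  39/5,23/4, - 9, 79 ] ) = [ - 78, - 9, -39/5 , - 34/5,23/4, 77 , 79]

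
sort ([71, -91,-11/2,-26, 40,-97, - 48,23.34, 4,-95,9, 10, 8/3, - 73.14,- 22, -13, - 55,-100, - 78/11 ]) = [ - 100,- 97 , - 95, - 91,  -  73.14,  -  55 ,  -  48, - 26, - 22, -13, - 78/11 ,-11/2,8/3,4, 9, 10  ,  23.34 , 40, 71]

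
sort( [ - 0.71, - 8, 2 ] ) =[ - 8, - 0.71 , 2] 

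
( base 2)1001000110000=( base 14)19a8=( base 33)493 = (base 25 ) 7b6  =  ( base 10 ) 4656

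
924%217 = 56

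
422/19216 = 211/9608 = 0.02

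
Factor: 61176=2^3 * 3^1 * 2549^1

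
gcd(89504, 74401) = 1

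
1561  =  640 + 921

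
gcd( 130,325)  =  65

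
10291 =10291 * 1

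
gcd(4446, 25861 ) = 1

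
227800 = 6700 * 34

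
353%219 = 134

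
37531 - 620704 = -583173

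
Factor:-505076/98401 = - 2^2*11^1* 13^1*19^( - 1 )*883^1 * 5179^( - 1 )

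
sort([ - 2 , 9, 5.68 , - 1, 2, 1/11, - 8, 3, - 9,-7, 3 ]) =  [ - 9, - 8, - 7,-2, - 1, 1/11, 2,3,3,5.68, 9 ]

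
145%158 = 145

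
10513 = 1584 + 8929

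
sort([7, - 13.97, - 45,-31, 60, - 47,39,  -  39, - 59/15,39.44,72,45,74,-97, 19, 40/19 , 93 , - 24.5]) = [-97,-47, - 45, - 39,-31,  -  24.5,-13.97, - 59/15,40/19, 7,19,39,39.44,45,60,72, 74 , 93 ] 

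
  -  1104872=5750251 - 6855123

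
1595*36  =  57420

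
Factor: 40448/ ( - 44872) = - 2^6*71^ ( - 1 )=- 64/71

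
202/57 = 202/57 = 3.54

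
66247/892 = 66247/892= 74.27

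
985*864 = 851040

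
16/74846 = 8/37423 = 0.00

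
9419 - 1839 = 7580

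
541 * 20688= 11192208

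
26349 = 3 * 8783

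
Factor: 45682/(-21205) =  - 2^1 *5^(-1)*7^1*13^1*251^1*4241^(- 1)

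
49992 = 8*6249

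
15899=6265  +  9634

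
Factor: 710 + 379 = 3^2*11^2  =  1089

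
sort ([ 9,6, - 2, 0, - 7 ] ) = [-7, - 2,0, 6,9 ] 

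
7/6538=1/934   =  0.00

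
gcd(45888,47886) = 6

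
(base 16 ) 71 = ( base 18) 65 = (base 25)4d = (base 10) 113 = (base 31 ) 3K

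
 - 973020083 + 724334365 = -248685718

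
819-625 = 194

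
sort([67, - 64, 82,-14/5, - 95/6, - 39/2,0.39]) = [-64, - 39/2 , - 95/6, - 14/5, 0.39,  67,82 ]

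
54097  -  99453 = -45356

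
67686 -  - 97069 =164755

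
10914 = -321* ( - 34 ) 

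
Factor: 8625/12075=5/7 = 5^1*7^( - 1)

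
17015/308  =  55 + 75/308 = 55.24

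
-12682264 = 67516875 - 80199139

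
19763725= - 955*( - 20695 ) 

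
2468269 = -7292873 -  - 9761142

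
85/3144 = 85/3144 = 0.03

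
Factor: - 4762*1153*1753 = - 9624997258 = - 2^1*1153^1*1753^1*2381^1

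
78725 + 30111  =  108836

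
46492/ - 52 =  - 895 + 12/13  =  - 894.08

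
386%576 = 386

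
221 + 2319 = 2540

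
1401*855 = 1197855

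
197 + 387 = 584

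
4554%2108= 338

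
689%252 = 185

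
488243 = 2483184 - 1994941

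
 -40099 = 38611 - 78710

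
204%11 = 6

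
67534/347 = 194+ 216/347 = 194.62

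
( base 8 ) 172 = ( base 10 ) 122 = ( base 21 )5h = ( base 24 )52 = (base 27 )4e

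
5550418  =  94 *59047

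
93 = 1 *93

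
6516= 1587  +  4929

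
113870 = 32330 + 81540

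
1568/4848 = 98/303 =0.32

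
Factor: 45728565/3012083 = 3^1*5^1*31^1*43^1 * 131^ ( - 1) *2287^1 * 22993^( - 1 )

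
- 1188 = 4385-5573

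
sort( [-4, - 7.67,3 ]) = [-7.67,-4,3]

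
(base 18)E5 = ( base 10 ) 257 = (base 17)f2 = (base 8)401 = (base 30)8h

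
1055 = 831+224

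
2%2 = 0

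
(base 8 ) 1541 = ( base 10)865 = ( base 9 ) 1161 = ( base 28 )12p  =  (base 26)177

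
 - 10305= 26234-36539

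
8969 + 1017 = 9986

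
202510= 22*9205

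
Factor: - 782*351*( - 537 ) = 147396834 = 2^1 * 3^4*13^1*17^1*23^1 * 179^1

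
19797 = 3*6599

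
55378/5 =11075  +  3/5 = 11075.60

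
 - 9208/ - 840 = 10 + 101/105 = 10.96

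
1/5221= 1/5221  =  0.00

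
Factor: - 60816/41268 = -28/19= - 2^2*7^1 * 19^( - 1) 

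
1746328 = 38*45956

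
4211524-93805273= - 89593749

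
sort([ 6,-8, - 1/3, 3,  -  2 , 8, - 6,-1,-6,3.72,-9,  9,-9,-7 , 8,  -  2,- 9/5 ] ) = [-9 ,  -  9, - 8,-7, - 6,-6 , - 2, - 2, - 9/5, - 1, - 1/3, 3,3.72,  6, 8, 8 , 9] 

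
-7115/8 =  - 890 + 5/8= - 889.38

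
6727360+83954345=90681705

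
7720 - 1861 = 5859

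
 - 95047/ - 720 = 132 + 7/720=132.01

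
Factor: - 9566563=-17^1*562739^1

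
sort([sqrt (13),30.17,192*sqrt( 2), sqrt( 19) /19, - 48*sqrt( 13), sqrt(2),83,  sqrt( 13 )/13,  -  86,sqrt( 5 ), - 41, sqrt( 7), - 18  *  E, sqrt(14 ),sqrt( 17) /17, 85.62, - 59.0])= [ - 48*sqrt( 13), - 86,  -  59.0, - 18*E, - 41, sqrt(19)/19, sqrt (17)/17, sqrt( 13 )/13, sqrt(2), sqrt( 5 ), sqrt( 7),  sqrt( 13 ), sqrt( 14 ),30.17, 83, 85.62, 192*sqrt( 2 )]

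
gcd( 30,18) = 6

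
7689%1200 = 489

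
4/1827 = 4/1827  =  0.00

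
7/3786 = 7/3786 = 0.00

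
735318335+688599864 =1423918199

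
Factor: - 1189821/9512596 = - 2^( - 2)*3^1*97^( - 1 ) * 199^1*1993^1*24517^(  -  1 )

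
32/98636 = 8/24659= 0.00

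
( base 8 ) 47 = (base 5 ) 124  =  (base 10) 39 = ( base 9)43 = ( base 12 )33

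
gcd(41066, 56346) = 2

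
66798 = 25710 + 41088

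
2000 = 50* 40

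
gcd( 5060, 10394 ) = 2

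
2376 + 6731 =9107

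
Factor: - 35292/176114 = - 102/509  =  - 2^1*3^1*17^1*509^(-1)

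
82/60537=82/60537 =0.00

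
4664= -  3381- - 8045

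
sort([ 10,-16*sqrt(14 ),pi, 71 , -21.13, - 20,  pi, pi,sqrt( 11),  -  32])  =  [ - 16*sqrt (14 ),-32, - 21.13, - 20, pi,pi , pi, sqrt(11 ),10, 71 ]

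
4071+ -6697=-2626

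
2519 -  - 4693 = 7212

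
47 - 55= -8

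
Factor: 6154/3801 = 34/21 = 2^1 *3^( - 1)*7^( - 1 ) * 17^1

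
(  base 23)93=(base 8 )322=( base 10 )210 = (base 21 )a0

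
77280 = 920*84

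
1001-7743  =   - 6742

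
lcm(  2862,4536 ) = 240408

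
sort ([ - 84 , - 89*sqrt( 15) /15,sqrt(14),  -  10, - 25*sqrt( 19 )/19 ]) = [ - 84,- 89 * sqrt( 15 ) /15,  -  10, - 25 * sqrt( 19 ) /19,sqrt( 14) ] 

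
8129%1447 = 894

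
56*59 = 3304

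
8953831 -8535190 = 418641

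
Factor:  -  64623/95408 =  - 2^(-4 )*3^1* 13^1*67^(-1 )* 89^(-1 )*1657^1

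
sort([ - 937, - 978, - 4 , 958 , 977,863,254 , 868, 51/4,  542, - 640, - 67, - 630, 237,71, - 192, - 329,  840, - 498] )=[ - 978 , - 937, - 640, - 630, - 498, - 329, - 192, - 67, - 4 , 51/4, 71, 237,254  ,  542,840, 863,868,958 , 977]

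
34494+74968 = 109462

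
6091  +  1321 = 7412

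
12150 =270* 45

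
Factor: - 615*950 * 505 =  - 295046250 = - 2^1*3^1*5^4*19^1 * 41^1*101^1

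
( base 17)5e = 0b1100011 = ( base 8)143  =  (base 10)99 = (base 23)47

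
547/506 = 1 + 41/506=1.08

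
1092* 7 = 7644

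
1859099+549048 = 2408147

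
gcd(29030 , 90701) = 1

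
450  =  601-151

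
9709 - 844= 8865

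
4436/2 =2218 =2218.00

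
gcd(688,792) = 8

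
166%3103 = 166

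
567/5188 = 567/5188 = 0.11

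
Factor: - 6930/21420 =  - 2^ ( - 1)*11^1*17^( - 1 ) = - 11/34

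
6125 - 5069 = 1056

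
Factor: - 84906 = - 2^1 * 3^2*  53^1 * 89^1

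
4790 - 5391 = -601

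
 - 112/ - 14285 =112/14285 = 0.01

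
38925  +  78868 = 117793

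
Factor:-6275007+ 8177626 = 1902619^1 = 1902619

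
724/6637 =724/6637 =0.11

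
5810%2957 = 2853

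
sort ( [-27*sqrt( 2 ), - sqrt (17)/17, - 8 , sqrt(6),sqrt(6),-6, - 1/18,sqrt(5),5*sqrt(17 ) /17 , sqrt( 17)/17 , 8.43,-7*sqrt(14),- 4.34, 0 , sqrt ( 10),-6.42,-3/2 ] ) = [ - 27*sqrt( 2),  -  7 * sqrt(14),-8, - 6.42,-6, - 4.34, - 3/2, - sqrt (17)/17, - 1/18, 0 , sqrt(17)/17,  5*sqrt ( 17 )/17,sqrt( 5),  sqrt( 6), sqrt( 6), sqrt ( 10), 8.43 ]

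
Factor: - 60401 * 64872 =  -3918333672 = -2^3 *3^2*11^1* 17^3*19^1*53^1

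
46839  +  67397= 114236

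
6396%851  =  439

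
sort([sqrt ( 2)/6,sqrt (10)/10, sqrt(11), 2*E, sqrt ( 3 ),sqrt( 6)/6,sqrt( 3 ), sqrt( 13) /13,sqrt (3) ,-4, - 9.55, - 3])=[  -  9.55, - 4, - 3,sqrt ( 2)/6,sqrt(13)/13,sqrt(10 ) /10,sqrt( 6)/6,sqrt(3 ), sqrt(3),  sqrt ( 3), sqrt (11),2*E] 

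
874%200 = 74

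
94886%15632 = 1094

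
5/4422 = 5/4422 = 0.00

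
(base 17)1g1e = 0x2560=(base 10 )9568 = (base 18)1B9A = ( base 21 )10ED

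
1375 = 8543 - 7168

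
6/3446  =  3/1723 = 0.00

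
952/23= 952/23 = 41.39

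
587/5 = 587/5 = 117.40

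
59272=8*7409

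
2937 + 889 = 3826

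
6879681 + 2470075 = 9349756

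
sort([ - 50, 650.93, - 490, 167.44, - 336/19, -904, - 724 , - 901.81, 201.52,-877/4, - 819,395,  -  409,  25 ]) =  [ - 904, - 901.81, - 819, - 724,-490,-409,-877/4,-50,  -  336/19, 25,167.44,201.52,395 , 650.93] 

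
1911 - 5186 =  - 3275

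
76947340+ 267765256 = 344712596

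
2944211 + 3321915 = 6266126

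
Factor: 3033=3^2*337^1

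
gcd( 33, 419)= 1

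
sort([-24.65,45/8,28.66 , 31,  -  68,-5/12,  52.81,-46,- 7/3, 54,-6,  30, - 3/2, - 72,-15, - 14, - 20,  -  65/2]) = [  -  72,- 68,- 46, - 65/2,-24.65,  -  20,-15, - 14,-6, - 7/3,-3/2,-5/12, 45/8, 28.66,30,31,52.81, 54 ] 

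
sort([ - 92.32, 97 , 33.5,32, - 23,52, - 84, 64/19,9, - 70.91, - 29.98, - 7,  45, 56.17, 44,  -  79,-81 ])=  [-92.32, - 84, - 81 ,-79, - 70.91, - 29.98, - 23, - 7, 64/19,9, 32, 33.5, 44,45,52,56.17 , 97 ]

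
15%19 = 15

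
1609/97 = 16 + 57/97=16.59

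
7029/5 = 7029/5 = 1405.80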